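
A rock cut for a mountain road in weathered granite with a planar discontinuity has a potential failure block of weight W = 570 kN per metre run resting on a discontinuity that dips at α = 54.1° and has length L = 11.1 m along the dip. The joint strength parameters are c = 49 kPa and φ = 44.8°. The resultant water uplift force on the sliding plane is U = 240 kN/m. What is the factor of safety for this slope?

Resolving the block weight along and normal to the plane and applying the Mohr–Coulomb strength on the joint:
N' = W cosα − U = 570·cos54.1° − 240 = 94.2 kN/m
Driving force T = W sinα = 570·sin54.1° = 461.7 kN/m
Resisting force R = c·L + N'·tanφ = 49·11.1 + 94.2·tan44.8° = 543.9 + 93.6 = 637.5 kN/m
FS = R / T = 637.5 / 461.7 = 1.381

FS = 1.38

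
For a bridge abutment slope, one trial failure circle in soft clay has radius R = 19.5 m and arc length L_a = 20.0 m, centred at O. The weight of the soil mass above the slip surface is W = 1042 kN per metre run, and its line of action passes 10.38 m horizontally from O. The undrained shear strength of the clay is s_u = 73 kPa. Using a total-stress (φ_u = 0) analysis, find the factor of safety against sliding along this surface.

FS = 2.63

Taking moments about the centre O, the resisting moment is provided by the undrained shear strength acting along the arc:
M_R = s_u·L_a·R = 73·20.00·19.5 = 28470.0 kN·m/m
M_D = W·d = 1042·10.38 = 10816.0 kN·m/m
FS = M_R / M_D = 28470.0 / 10816.0 = 2.632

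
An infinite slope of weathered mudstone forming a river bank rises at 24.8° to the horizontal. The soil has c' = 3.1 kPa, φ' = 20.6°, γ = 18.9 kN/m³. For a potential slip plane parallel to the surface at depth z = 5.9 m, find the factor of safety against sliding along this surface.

FS = 0.89

For an infinite slope with a slip plane parallel to the surface (no pore pressure): FS = [c' + γz cos²β tanφ'] / [γz sinβ cosβ].
γz = 18.9·5.9 = 111.51 kN/m²
Numerator = 3.1 + 111.51·cos²24.8°·tan20.6° = 3.1 + 111.51·0.8241·0.3759 = 37.640 kPa
Denominator = 111.51·sin24.8°·cos24.8° = 111.51·0.4195·0.9078 = 42.460 kPa
FS = 37.640 / 42.460 = 0.886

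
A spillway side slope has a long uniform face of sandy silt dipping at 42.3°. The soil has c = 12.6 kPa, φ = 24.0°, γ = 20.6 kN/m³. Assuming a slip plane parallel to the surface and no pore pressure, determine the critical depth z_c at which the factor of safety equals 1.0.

z_c = 2.41 m

Setting FS = 1.00 in FS = [c + γz cos²β tanφ] / [γz sinβ cosβ] and solving for z:
z = c / [γ cosβ (FS·sinβ − cosβ·tanφ)]
  = 12.6 / [20.6·cos42.3°·(1.00·sin42.3° − cos42.3°·tan24.0°)]
  = 12.6 / [20.6·0.7396·(1.00·0.6730 − 0.7396·0.4452)]
  = 12.6 / 5.2369 = 2.406 m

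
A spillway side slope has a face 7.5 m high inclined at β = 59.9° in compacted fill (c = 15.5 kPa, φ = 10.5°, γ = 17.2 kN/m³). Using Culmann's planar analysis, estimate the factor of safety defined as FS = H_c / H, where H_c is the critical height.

FS = 1.17

H_c = (4c/γ) · sinβ cosφ / [1 − cos(β − φ)]
    = (4·15.5/17.2) · sin59.9°·cos10.5° / [1 − cos49.4°]
    = 3.605 · 0.8507 / 0.3492 = 8.78 m
FS = H_c / H = 8.78 / 7.5 = 1.171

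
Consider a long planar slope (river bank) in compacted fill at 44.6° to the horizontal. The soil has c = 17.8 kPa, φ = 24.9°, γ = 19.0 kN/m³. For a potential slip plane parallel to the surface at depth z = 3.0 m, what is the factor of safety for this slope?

FS = 1.10

For an infinite slope with a slip plane parallel to the surface (no pore pressure): FS = [c + γz cos²β tanφ] / [γz sinβ cosβ].
γz = 19.0·3.0 = 57.00 kN/m²
Numerator = 17.8 + 57.00·cos²44.6°·tan24.9° = 17.8 + 57.00·0.5070·0.4642 = 31.214 kPa
Denominator = 57.00·sin44.6°·cos44.6° = 57.00·0.7022·0.7120 = 28.497 kPa
FS = 31.214 / 28.497 = 1.095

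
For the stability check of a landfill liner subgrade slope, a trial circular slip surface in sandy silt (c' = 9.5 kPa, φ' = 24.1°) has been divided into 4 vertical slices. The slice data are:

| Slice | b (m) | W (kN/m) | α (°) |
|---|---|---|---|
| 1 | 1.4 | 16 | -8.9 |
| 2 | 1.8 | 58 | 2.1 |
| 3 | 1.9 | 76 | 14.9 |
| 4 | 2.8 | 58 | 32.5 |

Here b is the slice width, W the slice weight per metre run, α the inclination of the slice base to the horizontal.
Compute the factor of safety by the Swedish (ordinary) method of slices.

Ordinary method of slices: FS = Σ[c'·Δl_i + (W_i cosα_i)·tanφ'] / Σ W_i sinα_i, with Δl_i = b_i / cosα_i.
Slice 1: Δl = 1.4/cos(-8.9°) = 1.417 m; N'_1 = 16·cos(-8.9°) = 15.8; c'Δl = 13.46; W sinα = -2.5
Slice 2: Δl = 1.8/cos2.1° = 1.801 m; N'_2 = 58·cos2.1° = 58.0; c'Δl = 17.11; W sinα = 2.1
Slice 3: Δl = 1.9/cos14.9° = 1.966 m; N'_3 = 76·cos14.9° = 73.4; c'Δl = 18.68; W sinα = 19.5
Slice 4: Δl = 2.8/cos32.5° = 3.320 m; N'_4 = 58·cos32.5° = 48.9; c'Δl = 31.54; W sinα = 31.2
Σc'Δl = 80.8 kN/m; ΣN' = 196.1 kN/m; ΣW sinα = 50.4 kN/m
Resisting = 80.8 + 196.1·tan24.1° = 80.8 + 87.7 = 168.5 kN/m
FS = 168.5 / 50.4 = 3.347

FS = 3.35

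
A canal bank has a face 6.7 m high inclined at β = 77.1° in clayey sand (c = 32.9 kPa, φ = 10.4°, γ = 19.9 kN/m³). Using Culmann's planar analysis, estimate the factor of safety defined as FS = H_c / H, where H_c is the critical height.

FS = 1.57

H_c = (4c/γ) · sinβ cosφ / [1 − cos(β − φ)]
    = (4·32.9/19.9) · sin77.1°·cos10.4° / [1 − cos66.7°]
    = 6.613 · 0.9587 / 0.6045 = 10.49 m
FS = H_c / H = 10.49 / 6.7 = 1.566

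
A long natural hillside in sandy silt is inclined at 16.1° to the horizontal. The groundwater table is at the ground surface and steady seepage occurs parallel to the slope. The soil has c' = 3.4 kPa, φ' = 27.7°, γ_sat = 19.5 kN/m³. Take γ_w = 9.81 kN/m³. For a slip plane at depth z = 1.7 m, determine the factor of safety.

With seepage parallel to the slope and the water table at the surface, the effective normal stress on the slip plane uses the buoyant unit weight γ' = γ_sat − γ_w while the driving shear stress uses γ_sat:
FS = [c' + γ' z cos²β tanφ'] / [γ_sat z sinβ cosβ]
γ' = 19.5 − 9.81 = 9.69 kN/m³
Numerator = 3.4 + 9.69·1.7·cos²16.1°·tan27.7° = 3.4 + 9.69·1.7·0.9231·0.5250 = 11.383 kPa
Denominator = 19.5·1.7·sin16.1°·cos16.1° = 19.5·1.7·0.2773·0.9608 = 8.832 kPa
FS = 11.383 / 8.832 = 1.289

FS = 1.29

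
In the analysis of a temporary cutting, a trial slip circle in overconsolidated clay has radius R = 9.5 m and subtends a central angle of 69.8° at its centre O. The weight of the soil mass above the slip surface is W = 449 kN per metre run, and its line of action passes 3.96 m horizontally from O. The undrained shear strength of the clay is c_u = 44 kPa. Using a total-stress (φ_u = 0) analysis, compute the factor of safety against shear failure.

Taking moments about the centre O, the resisting moment is provided by the undrained shear strength acting along the arc:
Arc length L_a = R·θ = 9.5·(69.8°·π/180) = 9.5·1.2182 = 11.57 m
M_R = c_u·L_a·R = 44·11.57·9.5 = 4837.6 kN·m/m
M_D = W·d = 449·3.96 = 1778.0 kN·m/m
FS = M_R / M_D = 4837.6 / 1778.0 = 2.721

FS = 2.72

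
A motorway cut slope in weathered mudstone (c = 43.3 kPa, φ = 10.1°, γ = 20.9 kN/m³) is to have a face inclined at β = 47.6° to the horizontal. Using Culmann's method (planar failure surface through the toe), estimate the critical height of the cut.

H_c = 29.16 m

Culmann's analysis gives the critical failure plane at α_cr = (β + φ)/2 = (47.6 + 10.1)/2 = 28.9°, and the critical height
H_c = (4c/γ) · sinβ cosφ / [1 − cos(β − φ)]
    = (4·43.3/20.9) · sin47.6°·cos10.1° / [1 − cos(37.5°)]
    = 8.287 · 0.7385·0.9845 / [1 − 0.7934]
    = 8.287 · 0.7270 / 0.2066
    = 29.16 m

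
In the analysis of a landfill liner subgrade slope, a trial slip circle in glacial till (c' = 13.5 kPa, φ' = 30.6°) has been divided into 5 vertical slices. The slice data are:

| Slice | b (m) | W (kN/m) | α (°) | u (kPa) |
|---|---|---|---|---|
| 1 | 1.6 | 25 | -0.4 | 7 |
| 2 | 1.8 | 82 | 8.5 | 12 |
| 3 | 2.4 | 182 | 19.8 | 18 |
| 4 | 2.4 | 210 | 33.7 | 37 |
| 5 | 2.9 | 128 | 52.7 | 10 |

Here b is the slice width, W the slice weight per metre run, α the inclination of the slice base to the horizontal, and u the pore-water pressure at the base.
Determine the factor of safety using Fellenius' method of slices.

Ordinary method of slices: FS = Σ[c'·Δl_i + (W_i cosα_i − u_i·Δl_i)·tanφ'] / Σ W_i sinα_i, with Δl_i = b_i / cosα_i.
Slice 1: Δl = 1.6/cos(-0.4°) = 1.600 m; N'_1 = 25·cos(-0.4°) − 7·1.600 = 13.8; c'Δl = 21.60; W sinα = -0.2
Slice 2: Δl = 1.8/cos8.5° = 1.820 m; N'_2 = 82·cos8.5° − 12·1.820 = 59.3; c'Δl = 24.57; W sinα = 12.1
Slice 3: Δl = 2.4/cos19.8° = 2.551 m; N'_3 = 182·cos19.8° − 18·2.551 = 125.3; c'Δl = 34.44; W sinα = 61.7
Slice 4: Δl = 2.4/cos33.7° = 2.885 m; N'_4 = 210·cos33.7° − 37·2.885 = 68.0; c'Δl = 38.94; W sinα = 116.5
Slice 5: Δl = 2.9/cos52.7° = 4.786 m; N'_5 = 128·cos52.7° − 10·4.786 = 29.7; c'Δl = 64.61; W sinα = 101.8
Σc'Δl = 184.2 kN/m; ΣN' = 296.1 kN/m; ΣW sinα = 291.9 kN/m
Resisting = 184.2 + 296.1·tan30.6° = 184.2 + 175.1 = 359.3 kN/m
FS = 359.3 / 291.9 = 1.231

FS = 1.23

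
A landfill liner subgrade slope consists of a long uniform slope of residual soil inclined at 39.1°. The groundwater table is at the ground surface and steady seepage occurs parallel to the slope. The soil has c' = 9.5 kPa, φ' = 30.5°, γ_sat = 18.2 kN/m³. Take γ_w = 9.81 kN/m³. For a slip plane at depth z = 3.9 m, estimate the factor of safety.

FS = 0.61

With seepage parallel to the slope and the water table at the surface, the effective normal stress on the slip plane uses the buoyant unit weight γ' = γ_sat − γ_w while the driving shear stress uses γ_sat:
FS = [c' + γ' z cos²β tanφ'] / [γ_sat z sinβ cosβ]
γ' = 18.2 − 9.81 = 8.39 kN/m³
Numerator = 9.5 + 8.39·3.9·cos²39.1°·tan30.5° = 9.5 + 8.39·3.9·0.6022·0.5890 = 21.108 kPa
Denominator = 18.2·3.9·sin39.1°·cos39.1° = 18.2·3.9·0.6307·0.7760 = 34.740 kPa
FS = 21.108 / 34.740 = 0.608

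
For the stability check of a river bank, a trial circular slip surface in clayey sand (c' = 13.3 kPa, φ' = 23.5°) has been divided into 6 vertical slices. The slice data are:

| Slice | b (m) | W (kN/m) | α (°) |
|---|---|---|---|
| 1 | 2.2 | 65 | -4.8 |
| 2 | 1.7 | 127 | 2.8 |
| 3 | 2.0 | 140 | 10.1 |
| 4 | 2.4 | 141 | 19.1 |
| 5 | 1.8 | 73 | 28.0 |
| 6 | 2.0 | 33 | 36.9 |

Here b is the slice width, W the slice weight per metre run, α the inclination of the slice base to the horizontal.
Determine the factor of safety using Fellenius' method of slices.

FS = 3.30

Ordinary method of slices: FS = Σ[c'·Δl_i + (W_i cosα_i)·tanφ'] / Σ W_i sinα_i, with Δl_i = b_i / cosα_i.
Slice 1: Δl = 2.2/cos(-4.8°) = 2.208 m; N'_1 = 65·cos(-4.8°) = 64.8; c'Δl = 29.36; W sinα = -5.4
Slice 2: Δl = 1.7/cos2.8° = 1.702 m; N'_2 = 127·cos2.8° = 126.8; c'Δl = 22.64; W sinα = 6.2
Slice 3: Δl = 2.0/cos10.1° = 2.031 m; N'_3 = 140·cos10.1° = 137.8; c'Δl = 27.02; W sinα = 24.6
Slice 4: Δl = 2.4/cos19.1° = 2.540 m; N'_4 = 141·cos19.1° = 133.2; c'Δl = 33.78; W sinα = 46.1
Slice 5: Δl = 1.8/cos28.0° = 2.039 m; N'_5 = 73·cos28.0° = 64.5; c'Δl = 27.11; W sinα = 34.3
Slice 6: Δl = 2.0/cos36.9° = 2.501 m; N'_6 = 33·cos36.9° = 26.4; c'Δl = 33.26; W sinα = 19.8
Σc'Δl = 173.2 kN/m; ΣN' = 553.5 kN/m; ΣW sinα = 125.5 kN/m
Resisting = 173.2 + 553.5·tan23.5° = 173.2 + 240.7 = 413.9 kN/m
FS = 413.9 / 125.5 = 3.297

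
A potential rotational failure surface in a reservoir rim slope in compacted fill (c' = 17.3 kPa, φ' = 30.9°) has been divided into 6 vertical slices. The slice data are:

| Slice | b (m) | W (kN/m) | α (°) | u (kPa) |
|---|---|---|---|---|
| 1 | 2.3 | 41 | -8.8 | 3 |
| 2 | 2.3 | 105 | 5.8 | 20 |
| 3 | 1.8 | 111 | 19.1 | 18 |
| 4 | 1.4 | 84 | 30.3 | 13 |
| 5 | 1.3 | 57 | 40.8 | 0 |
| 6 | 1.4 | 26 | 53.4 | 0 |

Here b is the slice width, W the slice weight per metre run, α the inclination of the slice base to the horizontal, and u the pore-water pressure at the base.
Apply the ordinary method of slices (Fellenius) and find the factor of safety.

Ordinary method of slices: FS = Σ[c'·Δl_i + (W_i cosα_i − u_i·Δl_i)·tanφ'] / Σ W_i sinα_i, with Δl_i = b_i / cosα_i.
Slice 1: Δl = 2.3/cos(-8.8°) = 2.327 m; N'_1 = 41·cos(-8.8°) − 3·2.327 = 33.5; c'Δl = 40.26; W sinα = -6.3
Slice 2: Δl = 2.3/cos5.8° = 2.312 m; N'_2 = 105·cos5.8° − 20·2.312 = 58.2; c'Δl = 39.99; W sinα = 10.6
Slice 3: Δl = 1.8/cos19.1° = 1.905 m; N'_3 = 111·cos19.1° − 18·1.905 = 70.6; c'Δl = 32.95; W sinα = 36.3
Slice 4: Δl = 1.4/cos30.3° = 1.622 m; N'_4 = 84·cos30.3° − 13·1.622 = 51.4; c'Δl = 28.05; W sinα = 42.4
Slice 5: Δl = 1.3/cos40.8° = 1.717 m; N'_5 = 57·cos40.8° − 0·1.717 = 43.1; c'Δl = 29.71; W sinα = 37.2
Slice 6: Δl = 1.4/cos53.4° = 2.348 m; N'_6 = 26·cos53.4° − 0·2.348 = 15.5; c'Δl = 40.62; W sinα = 20.9
Σc'Δl = 211.6 kN/m; ΣN' = 272.5 kN/m; ΣW sinα = 141.2 kN/m
Resisting = 211.6 + 272.5·tan30.9° = 211.6 + 163.1 = 374.7 kN/m
FS = 374.7 / 141.2 = 2.654

FS = 2.65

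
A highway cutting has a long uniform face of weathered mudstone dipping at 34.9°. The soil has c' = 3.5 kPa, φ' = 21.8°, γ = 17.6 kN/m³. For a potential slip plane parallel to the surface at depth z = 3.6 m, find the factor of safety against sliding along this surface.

For an infinite slope with a slip plane parallel to the surface (no pore pressure): FS = [c' + γz cos²β tanφ'] / [γz sinβ cosβ].
γz = 17.6·3.6 = 63.36 kN/m²
Numerator = 3.5 + 63.36·cos²34.9°·tan21.8° = 3.5 + 63.36·0.6726·0.4000 = 20.546 kPa
Denominator = 63.36·sin34.9°·cos34.9° = 63.36·0.5721·0.8202 = 29.731 kPa
FS = 20.546 / 29.731 = 0.691

FS = 0.69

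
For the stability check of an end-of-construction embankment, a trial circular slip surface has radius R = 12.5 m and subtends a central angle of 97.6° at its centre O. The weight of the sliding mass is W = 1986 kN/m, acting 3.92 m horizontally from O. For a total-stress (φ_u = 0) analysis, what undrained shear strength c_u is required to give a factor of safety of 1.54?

c_u = 45.0 kPa

FS = c_u·L_a·R / (W·d), so c_u = FS·W·d / (L_a·R).
Arc length L_a = R·θ = 12.5·(97.6°·π/180) = 12.5·1.7034 = 21.29 m
c_u = 1.54·1986·3.92 / (21.29·12.5) = 11989.1 / 266.16 = 45.04 kPa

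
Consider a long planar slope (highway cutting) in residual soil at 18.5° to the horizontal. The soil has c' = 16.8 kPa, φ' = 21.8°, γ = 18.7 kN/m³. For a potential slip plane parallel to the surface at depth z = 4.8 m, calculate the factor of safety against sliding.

FS = 1.82

For an infinite slope with a slip plane parallel to the surface (no pore pressure): FS = [c' + γz cos²β tanφ'] / [γz sinβ cosβ].
γz = 18.7·4.8 = 89.76 kN/m²
Numerator = 16.8 + 89.76·cos²18.5°·tan21.8° = 16.8 + 89.76·0.8993·0.4000 = 49.087 kPa
Denominator = 89.76·sin18.5°·cos18.5° = 89.76·0.3173·0.9483 = 27.009 kPa
FS = 49.087 / 27.009 = 1.817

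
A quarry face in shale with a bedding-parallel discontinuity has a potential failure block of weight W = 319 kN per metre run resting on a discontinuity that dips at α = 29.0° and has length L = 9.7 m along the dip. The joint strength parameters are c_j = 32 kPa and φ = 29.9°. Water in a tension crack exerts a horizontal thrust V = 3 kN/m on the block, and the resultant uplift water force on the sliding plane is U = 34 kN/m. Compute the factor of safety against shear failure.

FS = 2.86

Resolving the block weight along and normal to the plane and applying the Mohr–Coulomb strength on the joint:
N' = W cosα − U − V sinα = 319·cos29.0° − 34 − 3·sin29.0° = 243.5 kN/m
Driving force T = W sinα + V cosα = 319·sin29.0° + 3·cos29.0° = 157.3 kN/m
Resisting force R = c_j·L + N'·tanφ = 32·9.7 + 243.5·tan29.9° = 310.4 + 140.0 = 450.4 kN/m
FS = R / T = 450.4 / 157.3 = 2.864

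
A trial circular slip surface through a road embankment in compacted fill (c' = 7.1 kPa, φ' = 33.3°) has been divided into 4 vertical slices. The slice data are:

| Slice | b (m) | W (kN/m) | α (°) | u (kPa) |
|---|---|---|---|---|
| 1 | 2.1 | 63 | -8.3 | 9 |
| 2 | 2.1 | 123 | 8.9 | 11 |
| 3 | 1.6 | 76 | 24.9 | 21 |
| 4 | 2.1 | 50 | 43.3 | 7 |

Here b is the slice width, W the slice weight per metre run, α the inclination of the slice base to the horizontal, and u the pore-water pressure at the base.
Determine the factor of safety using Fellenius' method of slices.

Ordinary method of slices: FS = Σ[c'·Δl_i + (W_i cosα_i − u_i·Δl_i)·tanφ'] / Σ W_i sinα_i, with Δl_i = b_i / cosα_i.
Slice 1: Δl = 2.1/cos(-8.3°) = 2.122 m; N'_1 = 63·cos(-8.3°) − 9·2.122 = 43.2; c'Δl = 15.07; W sinα = -9.1
Slice 2: Δl = 2.1/cos8.9° = 2.126 m; N'_2 = 123·cos8.9° − 11·2.126 = 98.1; c'Δl = 15.09; W sinα = 19.0
Slice 3: Δl = 1.6/cos24.9° = 1.764 m; N'_3 = 76·cos24.9° − 21·1.764 = 31.9; c'Δl = 12.52; W sinα = 32.0
Slice 4: Δl = 2.1/cos43.3° = 2.886 m; N'_4 = 50·cos43.3° − 7·2.886 = 16.2; c'Δl = 20.49; W sinα = 34.3
Σc'Δl = 63.2 kN/m; ΣN' = 189.5 kN/m; ΣW sinα = 76.2 kN/m
Resisting = 63.2 + 189.5·tan33.3° = 63.2 + 124.5 = 187.6 kN/m
FS = 187.6 / 76.2 = 2.461

FS = 2.46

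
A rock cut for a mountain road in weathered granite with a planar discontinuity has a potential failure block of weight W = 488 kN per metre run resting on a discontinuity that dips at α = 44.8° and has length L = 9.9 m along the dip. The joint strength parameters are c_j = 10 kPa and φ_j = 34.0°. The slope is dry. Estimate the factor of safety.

FS = 0.97

Resolving the block weight along and normal to the plane and applying the Mohr–Coulomb strength on the joint:
N' = W cosα = 488·cos44.8° = 346.3 kN/m
Driving force T = W sinα = 488·sin44.8° = 343.9 kN/m
Resisting force R = c_j·L + N'·tanφ_j = 10·9.9 + 346.3·tan34.0° = 99.0 + 233.6 = 332.6 kN/m
FS = R / T = 332.6 / 343.9 = 0.967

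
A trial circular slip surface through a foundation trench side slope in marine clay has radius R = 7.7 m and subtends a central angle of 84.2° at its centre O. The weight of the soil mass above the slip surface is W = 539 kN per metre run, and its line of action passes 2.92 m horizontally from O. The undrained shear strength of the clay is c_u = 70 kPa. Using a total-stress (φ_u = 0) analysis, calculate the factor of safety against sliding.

FS = 3.88

Taking moments about the centre O, the resisting moment is provided by the undrained shear strength acting along the arc:
Arc length L_a = R·θ = 7.7·(84.2°·π/180) = 7.7·1.4696 = 11.32 m
M_R = c_u·L_a·R = 70·11.32·7.7 = 6099.1 kN·m/m
M_D = W·d = 539·2.92 = 1573.9 kN·m/m
FS = M_R / M_D = 6099.1 / 1573.9 = 3.875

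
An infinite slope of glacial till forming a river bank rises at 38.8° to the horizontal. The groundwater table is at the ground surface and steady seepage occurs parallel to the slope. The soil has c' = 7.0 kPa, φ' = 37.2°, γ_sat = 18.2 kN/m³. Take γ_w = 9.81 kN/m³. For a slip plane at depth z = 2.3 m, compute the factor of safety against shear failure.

With seepage parallel to the slope and the water table at the surface, the effective normal stress on the slip plane uses the buoyant unit weight γ' = γ_sat − γ_w while the driving shear stress uses γ_sat:
FS = [c' + γ' z cos²β tanφ'] / [γ_sat z sinβ cosβ]
γ' = 18.2 − 9.81 = 8.39 kN/m³
Numerator = 7.0 + 8.39·2.3·cos²38.8°·tan37.2° = 7.0 + 8.39·2.3·0.6074·0.7590 = 15.896 kPa
Denominator = 18.2·2.3·sin38.8°·cos38.8° = 18.2·2.3·0.6266·0.7793 = 20.442 kPa
FS = 15.896 / 20.442 = 0.778

FS = 0.78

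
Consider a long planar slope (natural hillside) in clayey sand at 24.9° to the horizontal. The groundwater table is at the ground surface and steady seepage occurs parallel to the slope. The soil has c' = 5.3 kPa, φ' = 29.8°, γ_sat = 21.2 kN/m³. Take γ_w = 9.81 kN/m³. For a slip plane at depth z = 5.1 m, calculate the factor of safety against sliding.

FS = 0.79

With seepage parallel to the slope and the water table at the surface, the effective normal stress on the slip plane uses the buoyant unit weight γ' = γ_sat − γ_w while the driving shear stress uses γ_sat:
FS = [c' + γ' z cos²β tanφ'] / [γ_sat z sinβ cosβ]
γ' = 21.2 − 9.81 = 11.39 kN/m³
Numerator = 5.3 + 11.39·5.1·cos²24.9°·tan29.8° = 5.3 + 11.39·5.1·0.8227·0.5727 = 32.670 kPa
Denominator = 21.2·5.1·sin24.9°·cos24.9° = 21.2·5.1·0.4210·0.9070 = 41.291 kPa
FS = 32.670 / 41.291 = 0.791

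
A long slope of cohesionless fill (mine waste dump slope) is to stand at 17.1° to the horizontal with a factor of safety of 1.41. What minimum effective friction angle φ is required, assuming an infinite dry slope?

φ = 23.4°

FS = tanφ/tanβ ⇒ tanφ = FS · tanβ = 1.41 · tan17.1° = 0.4338
φ = arctan(0.4338) = 23.45°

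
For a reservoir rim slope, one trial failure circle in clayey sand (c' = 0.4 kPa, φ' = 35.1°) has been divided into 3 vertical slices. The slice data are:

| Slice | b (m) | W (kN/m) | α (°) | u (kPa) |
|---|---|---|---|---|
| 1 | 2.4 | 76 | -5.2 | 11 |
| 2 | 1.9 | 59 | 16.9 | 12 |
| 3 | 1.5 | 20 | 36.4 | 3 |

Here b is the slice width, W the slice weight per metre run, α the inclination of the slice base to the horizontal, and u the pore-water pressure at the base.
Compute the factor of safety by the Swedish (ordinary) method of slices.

FS = 3.04

Ordinary method of slices: FS = Σ[c'·Δl_i + (W_i cosα_i − u_i·Δl_i)·tanφ'] / Σ W_i sinα_i, with Δl_i = b_i / cosα_i.
Slice 1: Δl = 2.4/cos(-5.2°) = 2.410 m; N'_1 = 76·cos(-5.2°) − 11·2.410 = 49.2; c'Δl = 0.96; W sinα = -6.9
Slice 2: Δl = 1.9/cos16.9° = 1.986 m; N'_2 = 59·cos16.9° − 12·1.986 = 32.6; c'Δl = 0.79; W sinα = 17.2
Slice 3: Δl = 1.5/cos36.4° = 1.864 m; N'_3 = 20·cos36.4° − 3·1.864 = 10.5; c'Δl = 0.75; W sinα = 11.9
Σc'Δl = 2.5 kN/m; ΣN' = 92.3 kN/m; ΣW sinα = 22.1 kN/m
Resisting = 2.5 + 92.3·tan35.1° = 2.5 + 64.9 = 67.4 kN/m
FS = 67.4 / 22.1 = 3.044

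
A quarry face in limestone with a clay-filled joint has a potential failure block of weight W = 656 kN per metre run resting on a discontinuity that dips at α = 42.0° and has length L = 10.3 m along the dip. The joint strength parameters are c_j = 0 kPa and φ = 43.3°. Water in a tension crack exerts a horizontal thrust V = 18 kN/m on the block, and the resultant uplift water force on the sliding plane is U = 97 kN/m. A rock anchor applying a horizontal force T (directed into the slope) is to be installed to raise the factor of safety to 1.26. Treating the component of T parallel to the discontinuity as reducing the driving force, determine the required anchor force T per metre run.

T = 136 kN/m

Resolving forces along and normal to the sliding plane, with the horizontal anchor force T adding T·sinα to the effective normal force and T·cosα acting up the plane against the driving force:
FS = [c_jL + (W cosα − U − V sinα + T sinα) tanφ] / [W sinα + V cosα − T cosα]
Without the anchor: N' = 378.5 kN/m, driving T_d = 452.3 kN/m, resisting R = 0·10.3 + 378.5·tan43.3° = 356.6 kN/m, FS = 0.79.
Setting FS = 1.26 and solving for T:
1.26·(452.3 − T cos42.0°) = 356.6 + T sin42.0°·tan43.3°
T·(sin42.0°·tan43.3° + 1.26·cos42.0°) = 1.26·452.3 − 356.6
T·(0.6691·0.9424 + 1.26·0.7431) = 569.9 − 356.6 = 213.3
T·1.5669 = 213.3
T = 136.1 kN/m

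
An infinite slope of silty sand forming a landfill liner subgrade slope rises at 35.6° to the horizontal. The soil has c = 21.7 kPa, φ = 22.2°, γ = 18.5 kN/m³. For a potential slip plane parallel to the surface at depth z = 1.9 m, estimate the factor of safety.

For an infinite slope with a slip plane parallel to the surface (no pore pressure): FS = [c + γz cos²β tanφ] / [γz sinβ cosβ].
γz = 18.5·1.9 = 35.15 kN/m²
Numerator = 21.7 + 35.15·cos²35.6°·tan22.2° = 21.7 + 35.15·0.6611·0.4081 = 31.184 kPa
Denominator = 35.15·sin35.6°·cos35.6° = 35.15·0.5821·0.8131 = 16.637 kPa
FS = 31.184 / 16.637 = 1.874

FS = 1.87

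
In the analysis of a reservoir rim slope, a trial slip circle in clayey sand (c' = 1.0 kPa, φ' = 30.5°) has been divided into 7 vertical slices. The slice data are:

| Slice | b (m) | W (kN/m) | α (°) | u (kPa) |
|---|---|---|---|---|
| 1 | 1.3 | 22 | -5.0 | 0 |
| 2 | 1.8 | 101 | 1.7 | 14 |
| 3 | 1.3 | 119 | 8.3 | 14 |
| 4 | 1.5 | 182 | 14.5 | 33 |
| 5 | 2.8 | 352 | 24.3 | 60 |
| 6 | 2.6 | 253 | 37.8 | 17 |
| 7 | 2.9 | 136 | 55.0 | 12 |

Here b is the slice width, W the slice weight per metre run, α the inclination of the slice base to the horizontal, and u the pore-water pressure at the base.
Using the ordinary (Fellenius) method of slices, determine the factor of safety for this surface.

FS = 0.81

Ordinary method of slices: FS = Σ[c'·Δl_i + (W_i cosα_i − u_i·Δl_i)·tanφ'] / Σ W_i sinα_i, with Δl_i = b_i / cosα_i.
Slice 1: Δl = 1.3/cos(-5.0°) = 1.305 m; N'_1 = 22·cos(-5.0°) − 0·1.305 = 21.9; c'Δl = 1.30; W sinα = -1.9
Slice 2: Δl = 1.8/cos1.7° = 1.801 m; N'_2 = 101·cos1.7° − 14·1.801 = 75.7; c'Δl = 1.80; W sinα = 3.0
Slice 3: Δl = 1.3/cos8.3° = 1.314 m; N'_3 = 119·cos8.3° − 14·1.314 = 99.4; c'Δl = 1.31; W sinα = 17.2
Slice 4: Δl = 1.5/cos14.5° = 1.549 m; N'_4 = 182·cos14.5° − 33·1.549 = 125.1; c'Δl = 1.55; W sinα = 45.6
Slice 5: Δl = 2.8/cos24.3° = 3.072 m; N'_5 = 352·cos24.3° − 60·3.072 = 136.5; c'Δl = 3.07; W sinα = 144.9
Slice 6: Δl = 2.6/cos37.8° = 3.290 m; N'_6 = 253·cos37.8° − 17·3.290 = 144.0; c'Δl = 3.29; W sinα = 155.1
Slice 7: Δl = 2.9/cos55.0° = 5.056 m; N'_7 = 136·cos55.0° − 12·5.056 = 17.3; c'Δl = 5.06; W sinα = 111.4
Σc'Δl = 17.4 kN/m; ΣN' = 619.9 kN/m; ΣW sinα = 475.1 kN/m
Resisting = 17.4 + 619.9·tan30.5° = 17.4 + 365.1 = 382.5 kN/m
FS = 382.5 / 475.1 = 0.805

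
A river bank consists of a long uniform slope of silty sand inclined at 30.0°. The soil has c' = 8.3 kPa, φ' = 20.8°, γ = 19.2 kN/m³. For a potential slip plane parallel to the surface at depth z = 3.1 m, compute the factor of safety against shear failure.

For an infinite slope with a slip plane parallel to the surface (no pore pressure): FS = [c' + γz cos²β tanφ'] / [γz sinβ cosβ].
γz = 19.2·3.1 = 59.52 kN/m²
Numerator = 8.3 + 59.52·cos²30.0°·tan20.8° = 8.3 + 59.52·0.7500·0.3799 = 25.257 kPa
Denominator = 59.52·sin30.0°·cos30.0° = 59.52·0.5000·0.8660 = 25.773 kPa
FS = 25.257 / 25.773 = 0.980

FS = 0.98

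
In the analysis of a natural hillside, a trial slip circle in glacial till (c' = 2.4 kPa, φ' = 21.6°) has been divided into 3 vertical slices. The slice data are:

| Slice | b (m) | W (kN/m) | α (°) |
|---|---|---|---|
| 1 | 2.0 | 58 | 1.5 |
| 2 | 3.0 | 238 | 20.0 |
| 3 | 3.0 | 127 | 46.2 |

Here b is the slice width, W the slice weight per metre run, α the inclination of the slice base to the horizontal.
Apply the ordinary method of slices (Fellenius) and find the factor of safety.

FS = 0.97

Ordinary method of slices: FS = Σ[c'·Δl_i + (W_i cosα_i)·tanφ'] / Σ W_i sinα_i, with Δl_i = b_i / cosα_i.
Slice 1: Δl = 2.0/cos1.5° = 2.001 m; N'_1 = 58·cos1.5° = 58.0; c'Δl = 4.80; W sinα = 1.5
Slice 2: Δl = 3.0/cos20.0° = 3.193 m; N'_2 = 238·cos20.0° = 223.6; c'Δl = 7.66; W sinα = 81.4
Slice 3: Δl = 3.0/cos46.2° = 4.334 m; N'_3 = 127·cos46.2° = 87.9; c'Δl = 10.40; W sinα = 91.7
Σc'Δl = 22.9 kN/m; ΣN' = 369.5 kN/m; ΣW sinα = 174.6 kN/m
Resisting = 22.9 + 369.5·tan21.6° = 22.9 + 146.3 = 169.2 kN/m
FS = 169.2 / 174.6 = 0.969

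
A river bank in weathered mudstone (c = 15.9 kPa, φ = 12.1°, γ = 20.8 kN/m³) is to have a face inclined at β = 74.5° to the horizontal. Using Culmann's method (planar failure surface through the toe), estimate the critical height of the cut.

Culmann's analysis gives the critical failure plane at α_cr = (β + φ)/2 = (74.5 + 12.1)/2 = 43.3°, and the critical height
H_c = (4c/γ) · sinβ cosφ / [1 − cos(β − φ)]
    = (4·15.9/20.8) · sin74.5°·cos12.1° / [1 − cos(62.4°)]
    = 3.058 · 0.9636·0.9778 / [1 − 0.4633]
    = 3.058 · 0.9422 / 0.5367
    = 5.37 m

H_c = 5.37 m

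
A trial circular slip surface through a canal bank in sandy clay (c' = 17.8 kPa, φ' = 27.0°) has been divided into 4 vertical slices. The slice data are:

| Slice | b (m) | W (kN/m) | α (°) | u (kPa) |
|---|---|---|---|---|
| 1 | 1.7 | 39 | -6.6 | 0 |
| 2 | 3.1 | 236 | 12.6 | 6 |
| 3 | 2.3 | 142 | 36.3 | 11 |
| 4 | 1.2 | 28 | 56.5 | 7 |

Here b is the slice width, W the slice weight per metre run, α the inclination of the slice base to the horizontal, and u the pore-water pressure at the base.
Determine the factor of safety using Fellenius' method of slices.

Ordinary method of slices: FS = Σ[c'·Δl_i + (W_i cosα_i − u_i·Δl_i)·tanφ'] / Σ W_i sinα_i, with Δl_i = b_i / cosα_i.
Slice 1: Δl = 1.7/cos(-6.6°) = 1.711 m; N'_1 = 39·cos(-6.6°) − 0·1.711 = 38.7; c'Δl = 30.46; W sinα = -4.5
Slice 2: Δl = 3.1/cos12.6° = 3.177 m; N'_2 = 236·cos12.6° − 6·3.177 = 211.3; c'Δl = 56.54; W sinα = 51.5
Slice 3: Δl = 2.3/cos36.3° = 2.854 m; N'_3 = 142·cos36.3° − 11·2.854 = 83.0; c'Δl = 50.80; W sinα = 84.1
Slice 4: Δl = 1.2/cos56.5° = 2.174 m; N'_4 = 28·cos56.5° − 7·2.174 = 0.2; c'Δl = 38.70; W sinα = 23.3
Σc'Δl = 176.5 kN/m; ΣN' = 333.3 kN/m; ΣW sinα = 154.4 kN/m
Resisting = 176.5 + 333.3·tan27.0° = 176.5 + 169.8 = 346.3 kN/m
FS = 346.3 / 154.4 = 2.243

FS = 2.24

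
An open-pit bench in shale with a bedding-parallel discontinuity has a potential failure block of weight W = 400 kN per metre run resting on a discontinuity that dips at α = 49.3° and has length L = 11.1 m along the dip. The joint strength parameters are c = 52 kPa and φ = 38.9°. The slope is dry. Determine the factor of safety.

FS = 2.60

Resolving the block weight along and normal to the plane and applying the Mohr–Coulomb strength on the joint:
N' = W cosα = 400·cos49.3° = 260.8 kN/m
Driving force T = W sinα = 400·sin49.3° = 303.3 kN/m
Resisting force R = c·L + N'·tanφ = 52·11.1 + 260.8·tan38.9° = 577.2 + 210.5 = 787.7 kN/m
FS = R / T = 787.7 / 303.3 = 2.597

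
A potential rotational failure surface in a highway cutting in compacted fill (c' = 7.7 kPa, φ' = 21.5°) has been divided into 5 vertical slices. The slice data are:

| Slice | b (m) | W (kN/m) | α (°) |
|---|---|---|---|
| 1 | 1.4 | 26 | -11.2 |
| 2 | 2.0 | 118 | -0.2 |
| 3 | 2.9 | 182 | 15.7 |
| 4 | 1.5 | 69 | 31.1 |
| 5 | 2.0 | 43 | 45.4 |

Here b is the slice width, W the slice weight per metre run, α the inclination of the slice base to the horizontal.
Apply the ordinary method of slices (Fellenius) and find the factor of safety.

FS = 2.23

Ordinary method of slices: FS = Σ[c'·Δl_i + (W_i cosα_i)·tanφ'] / Σ W_i sinα_i, with Δl_i = b_i / cosα_i.
Slice 1: Δl = 1.4/cos(-11.2°) = 1.427 m; N'_1 = 26·cos(-11.2°) = 25.5; c'Δl = 10.99; W sinα = -5.1
Slice 2: Δl = 2.0/cos(-0.2°) = 2.000 m; N'_2 = 118·cos(-0.2°) = 118.0; c'Δl = 15.40; W sinα = -0.4
Slice 3: Δl = 2.9/cos15.7° = 3.012 m; N'_3 = 182·cos15.7° = 175.2; c'Δl = 23.20; W sinα = 49.2
Slice 4: Δl = 1.5/cos31.1° = 1.752 m; N'_4 = 69·cos31.1° = 59.1; c'Δl = 13.49; W sinα = 35.6
Slice 5: Δl = 2.0/cos45.4° = 2.848 m; N'_5 = 43·cos45.4° = 30.2; c'Δl = 21.93; W sinα = 30.6
Σc'Δl = 85.0 kN/m; ΣN' = 408.0 kN/m; ΣW sinα = 110.0 kN/m
Resisting = 85.0 + 408.0·tan21.5° = 85.0 + 160.7 = 245.7 kN/m
FS = 245.7 / 110.0 = 2.233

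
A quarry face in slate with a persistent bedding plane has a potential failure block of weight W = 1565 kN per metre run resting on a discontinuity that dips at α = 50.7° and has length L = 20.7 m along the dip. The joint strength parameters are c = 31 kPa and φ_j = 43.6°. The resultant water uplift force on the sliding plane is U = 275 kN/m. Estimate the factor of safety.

FS = 1.09

Resolving the block weight along and normal to the plane and applying the Mohr–Coulomb strength on the joint:
N' = W cosα − U = 1565·cos50.7° − 275 = 716.2 kN/m
Driving force T = W sinα = 1565·sin50.7° = 1211.1 kN/m
Resisting force R = c·L + N'·tanφ_j = 31·20.7 + 716.2·tan43.6° = 641.7 + 682.1 = 1323.8 kN/m
FS = R / T = 1323.8 / 1211.1 = 1.093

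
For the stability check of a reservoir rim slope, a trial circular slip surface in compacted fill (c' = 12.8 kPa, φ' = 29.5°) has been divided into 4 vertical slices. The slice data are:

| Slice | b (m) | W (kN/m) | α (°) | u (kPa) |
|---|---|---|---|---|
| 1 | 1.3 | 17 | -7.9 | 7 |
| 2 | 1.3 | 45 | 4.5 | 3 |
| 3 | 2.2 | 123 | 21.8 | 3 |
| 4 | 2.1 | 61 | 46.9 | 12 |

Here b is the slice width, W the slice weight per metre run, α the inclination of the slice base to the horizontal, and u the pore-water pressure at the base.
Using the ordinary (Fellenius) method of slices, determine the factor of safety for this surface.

FS = 2.12

Ordinary method of slices: FS = Σ[c'·Δl_i + (W_i cosα_i − u_i·Δl_i)·tanφ'] / Σ W_i sinα_i, with Δl_i = b_i / cosα_i.
Slice 1: Δl = 1.3/cos(-7.9°) = 1.312 m; N'_1 = 17·cos(-7.9°) − 7·1.312 = 7.7; c'Δl = 16.80; W sinα = -2.3
Slice 2: Δl = 1.3/cos4.5° = 1.304 m; N'_2 = 45·cos4.5° − 3·1.304 = 40.9; c'Δl = 16.69; W sinα = 3.5
Slice 3: Δl = 2.2/cos21.8° = 2.369 m; N'_3 = 123·cos21.8° − 3·2.369 = 107.1; c'Δl = 30.33; W sinα = 45.7
Slice 4: Δl = 2.1/cos46.9° = 3.073 m; N'_4 = 61·cos46.9° − 12·3.073 = 4.8; c'Δl = 39.34; W sinα = 44.5
Σc'Δl = 103.2 kN/m; ΣN' = 160.5 kN/m; ΣW sinα = 91.4 kN/m
Resisting = 103.2 + 160.5·tan29.5° = 103.2 + 90.8 = 194.0 kN/m
FS = 194.0 / 91.4 = 2.122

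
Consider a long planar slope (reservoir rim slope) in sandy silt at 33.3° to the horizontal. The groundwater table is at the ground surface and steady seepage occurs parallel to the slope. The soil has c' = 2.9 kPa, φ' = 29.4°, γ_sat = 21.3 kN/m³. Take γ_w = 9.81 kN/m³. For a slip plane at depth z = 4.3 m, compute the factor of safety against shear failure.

With seepage parallel to the slope and the water table at the surface, the effective normal stress on the slip plane uses the buoyant unit weight γ' = γ_sat − γ_w while the driving shear stress uses γ_sat:
FS = [c' + γ' z cos²β tanφ'] / [γ_sat z sinβ cosβ]
γ' = 21.3 − 9.81 = 11.49 kN/m³
Numerator = 2.9 + 11.49·4.3·cos²33.3°·tan29.4° = 2.9 + 11.49·4.3·0.6986·0.5635 = 22.348 kPa
Denominator = 21.3·4.3·sin33.3°·cos33.3° = 21.3·4.3·0.5490·0.8358 = 42.029 kPa
FS = 22.348 / 42.029 = 0.532

FS = 0.53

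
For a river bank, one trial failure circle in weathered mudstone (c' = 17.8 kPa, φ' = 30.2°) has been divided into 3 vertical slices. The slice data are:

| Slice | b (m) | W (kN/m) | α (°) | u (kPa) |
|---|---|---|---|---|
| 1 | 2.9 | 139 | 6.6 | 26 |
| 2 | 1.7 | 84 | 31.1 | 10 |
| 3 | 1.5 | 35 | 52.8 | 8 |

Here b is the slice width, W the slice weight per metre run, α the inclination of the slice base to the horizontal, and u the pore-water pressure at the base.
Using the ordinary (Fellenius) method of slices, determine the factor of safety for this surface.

Ordinary method of slices: FS = Σ[c'·Δl_i + (W_i cosα_i − u_i·Δl_i)·tanφ'] / Σ W_i sinα_i, with Δl_i = b_i / cosα_i.
Slice 1: Δl = 2.9/cos6.6° = 2.919 m; N'_1 = 139·cos6.6° − 26·2.919 = 62.2; c'Δl = 51.96; W sinα = 16.0
Slice 2: Δl = 1.7/cos31.1° = 1.985 m; N'_2 = 84·cos31.1° − 10·1.985 = 52.1; c'Δl = 35.34; W sinα = 43.4
Slice 3: Δl = 1.5/cos52.8° = 2.481 m; N'_3 = 35·cos52.8° − 8·2.481 = 1.3; c'Δl = 44.16; W sinα = 27.9
Σc'Δl = 131.5 kN/m; ΣN' = 115.6 kN/m; ΣW sinα = 87.2 kN/m
Resisting = 131.5 + 115.6·tan30.2° = 131.5 + 67.3 = 198.7 kN/m
FS = 198.7 / 87.2 = 2.278

FS = 2.28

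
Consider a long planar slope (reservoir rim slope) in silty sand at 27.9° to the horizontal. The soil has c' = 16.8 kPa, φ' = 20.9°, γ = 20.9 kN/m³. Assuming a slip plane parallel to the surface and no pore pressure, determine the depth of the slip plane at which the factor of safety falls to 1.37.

z = 3.00 m

Setting FS = 1.37 in FS = [c' + γz cos²β tanφ'] / [γz sinβ cosβ] and solving for z:
z = c' / [γ cosβ (FS·sinβ − cosβ·tanφ')]
  = 16.8 / [20.9·cos27.9°·(1.37·sin27.9° − cos27.9°·tan20.9°)]
  = 16.8 / [20.9·0.8838·(1.37·0.4679 − 0.8838·0.3819)]
  = 16.8 / 5.6075 = 2.996 m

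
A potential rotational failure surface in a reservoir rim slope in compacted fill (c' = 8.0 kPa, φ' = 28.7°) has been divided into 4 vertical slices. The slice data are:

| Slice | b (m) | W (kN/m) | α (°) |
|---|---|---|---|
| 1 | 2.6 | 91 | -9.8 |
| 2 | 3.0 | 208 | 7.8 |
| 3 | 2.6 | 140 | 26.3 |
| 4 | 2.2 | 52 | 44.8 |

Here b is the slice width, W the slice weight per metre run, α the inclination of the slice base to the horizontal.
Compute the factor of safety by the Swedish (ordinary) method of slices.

FS = 3.09

Ordinary method of slices: FS = Σ[c'·Δl_i + (W_i cosα_i)·tanφ'] / Σ W_i sinα_i, with Δl_i = b_i / cosα_i.
Slice 1: Δl = 2.6/cos(-9.8°) = 2.639 m; N'_1 = 91·cos(-9.8°) = 89.7; c'Δl = 21.11; W sinα = -15.5
Slice 2: Δl = 3.0/cos7.8° = 3.028 m; N'_2 = 208·cos7.8° = 206.1; c'Δl = 24.22; W sinα = 28.2
Slice 3: Δl = 2.6/cos26.3° = 2.900 m; N'_3 = 140·cos26.3° = 125.5; c'Δl = 23.20; W sinα = 62.0
Slice 4: Δl = 2.2/cos44.8° = 3.100 m; N'_4 = 52·cos44.8° = 36.9; c'Δl = 24.80; W sinα = 36.6
Σc'Δl = 93.3 kN/m; ΣN' = 458.2 kN/m; ΣW sinα = 111.4 kN/m
Resisting = 93.3 + 458.2·tan28.7° = 93.3 + 250.8 = 344.2 kN/m
FS = 344.2 / 111.4 = 3.089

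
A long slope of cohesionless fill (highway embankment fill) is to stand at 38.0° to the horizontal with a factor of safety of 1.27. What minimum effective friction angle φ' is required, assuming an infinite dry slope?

φ' = 44.8°

FS = tanφ'/tanβ ⇒ tanφ' = FS · tanβ = 1.27 · tan38.0° = 0.9922
φ' = arctan(0.9922) = 44.78°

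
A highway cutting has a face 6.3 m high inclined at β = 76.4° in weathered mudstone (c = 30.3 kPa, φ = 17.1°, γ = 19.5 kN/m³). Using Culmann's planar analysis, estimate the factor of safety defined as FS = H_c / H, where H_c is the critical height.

FS = 1.87

H_c = (4c/γ) · sinβ cosφ / [1 − cos(β − φ)]
    = (4·30.3/19.5) · sin76.4°·cos17.1° / [1 − cos59.3°]
    = 6.215 · 0.9290 / 0.4895 = 11.80 m
FS = H_c / H = 11.80 / 6.3 = 1.873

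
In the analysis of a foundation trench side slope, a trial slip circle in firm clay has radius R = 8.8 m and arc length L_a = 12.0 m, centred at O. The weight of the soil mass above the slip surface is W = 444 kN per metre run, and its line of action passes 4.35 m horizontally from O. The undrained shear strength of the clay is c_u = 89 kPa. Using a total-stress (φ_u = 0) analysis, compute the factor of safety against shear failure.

Taking moments about the centre O, the resisting moment is provided by the undrained shear strength acting along the arc:
M_R = c_u·L_a·R = 89·12.00·8.8 = 9398.4 kN·m/m
M_D = W·d = 444·4.35 = 1931.4 kN·m/m
FS = M_R / M_D = 9398.4 / 1931.4 = 4.866

FS = 4.87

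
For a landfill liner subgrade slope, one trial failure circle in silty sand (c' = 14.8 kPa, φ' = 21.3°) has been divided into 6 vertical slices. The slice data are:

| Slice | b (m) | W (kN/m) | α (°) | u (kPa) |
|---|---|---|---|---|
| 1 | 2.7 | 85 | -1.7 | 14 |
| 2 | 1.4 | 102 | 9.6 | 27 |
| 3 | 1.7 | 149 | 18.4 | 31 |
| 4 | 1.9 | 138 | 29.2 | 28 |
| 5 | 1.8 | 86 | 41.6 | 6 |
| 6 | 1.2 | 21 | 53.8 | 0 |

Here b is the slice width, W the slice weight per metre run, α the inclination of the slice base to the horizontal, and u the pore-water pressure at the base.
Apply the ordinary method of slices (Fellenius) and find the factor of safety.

Ordinary method of slices: FS = Σ[c'·Δl_i + (W_i cosα_i − u_i·Δl_i)·tanφ'] / Σ W_i sinα_i, with Δl_i = b_i / cosα_i.
Slice 1: Δl = 2.7/cos(-1.7°) = 2.701 m; N'_1 = 85·cos(-1.7°) − 14·2.701 = 47.1; c'Δl = 39.98; W sinα = -2.5
Slice 2: Δl = 1.4/cos9.6° = 1.420 m; N'_2 = 102·cos9.6° − 27·1.420 = 62.2; c'Δl = 21.01; W sinα = 17.0
Slice 3: Δl = 1.7/cos18.4° = 1.792 m; N'_3 = 149·cos18.4° − 31·1.792 = 85.8; c'Δl = 26.52; W sinα = 47.0
Slice 4: Δl = 1.9/cos29.2° = 2.177 m; N'_4 = 138·cos29.2° − 28·2.177 = 59.5; c'Δl = 32.21; W sinα = 67.3
Slice 5: Δl = 1.8/cos41.6° = 2.407 m; N'_5 = 86·cos41.6° − 6·2.407 = 49.9; c'Δl = 35.62; W sinα = 57.1
Slice 6: Δl = 1.2/cos53.8° = 2.032 m; N'_6 = 21·cos53.8° − 0·2.032 = 12.4; c'Δl = 30.07; W sinα = 16.9
Σc'Δl = 185.4 kN/m; ΣN' = 317.0 kN/m; ΣW sinα = 202.9 kN/m
Resisting = 185.4 + 317.0·tan21.3° = 185.4 + 123.6 = 309.0 kN/m
FS = 309.0 / 202.9 = 1.523

FS = 1.52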